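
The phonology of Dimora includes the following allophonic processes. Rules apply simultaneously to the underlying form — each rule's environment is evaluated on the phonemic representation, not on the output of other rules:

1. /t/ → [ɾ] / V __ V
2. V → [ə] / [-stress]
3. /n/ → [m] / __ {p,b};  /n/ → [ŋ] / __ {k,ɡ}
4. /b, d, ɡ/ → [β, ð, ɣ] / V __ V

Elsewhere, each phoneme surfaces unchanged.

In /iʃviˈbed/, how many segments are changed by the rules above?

Segments that undergo a rule: /i/ → [ə] (rule 2); /i/ → [ə] (rule 2); /b/ → [β] (rule 4).
All other segments surface unchanged.

3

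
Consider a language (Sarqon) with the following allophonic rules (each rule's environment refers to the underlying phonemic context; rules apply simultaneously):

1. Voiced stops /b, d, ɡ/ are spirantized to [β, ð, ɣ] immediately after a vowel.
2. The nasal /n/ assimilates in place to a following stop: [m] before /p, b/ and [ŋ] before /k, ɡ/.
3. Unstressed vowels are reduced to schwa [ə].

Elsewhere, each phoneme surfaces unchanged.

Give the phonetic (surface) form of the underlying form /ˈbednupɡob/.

/b/ — word-initial; rule 1 does not apply here → [b].
/e/ (between /b/ and /d/) is in the target of rule 3 but the environment (in an unstressed syllable) is not met → [e].
/d/ (between /e/ and /n/): immediately after a vowel, so rule 1 applies → [ð].
/n/ (between /d/ and /u/) is in the target of rule 2 but the environment (before a labial or velar stop) is not met → [n].
/u/ (between /n/ and /p/) occurs in an unstressed syllable → [ə] by rule 3.
/p/ stays [p].
/ɡ/ (between /p/ and /o/) fails the environment for rule 1, so it stays [ɡ].
/o/ (between /ɡ/ and /b/): in an unstressed syllable, so rule 3 applies → [ə].
/b/ (word-final) occurs immediately after a vowel → [β] by rule 1.

[ˈbeðnəpɡəβ]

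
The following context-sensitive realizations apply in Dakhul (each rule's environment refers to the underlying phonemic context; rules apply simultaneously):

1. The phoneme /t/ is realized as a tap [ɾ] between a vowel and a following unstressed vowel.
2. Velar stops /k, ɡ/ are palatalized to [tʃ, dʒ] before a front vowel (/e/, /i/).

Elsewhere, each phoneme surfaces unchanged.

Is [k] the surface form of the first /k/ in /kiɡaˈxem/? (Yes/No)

No

Rule 2 applies to /k/ (word-initial: before a front vowel) → [tʃ].
The actual realization is [tʃ], not [k].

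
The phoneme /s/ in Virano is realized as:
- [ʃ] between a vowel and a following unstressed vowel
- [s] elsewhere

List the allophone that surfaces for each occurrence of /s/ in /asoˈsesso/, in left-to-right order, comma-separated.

[ʃ], [s], [s], [s]

Occurrence 1 (position 2): between a vowel and a following unstressed vowel → [ʃ].
Occurrence 2 (position 4): no conditioning environment matches → elsewhere allophone [s].
Occurrence 3 (position 6): no conditioning environment matches → elsewhere allophone [s].
Occurrence 4 (position 7): no conditioning environment matches → elsewhere allophone [s].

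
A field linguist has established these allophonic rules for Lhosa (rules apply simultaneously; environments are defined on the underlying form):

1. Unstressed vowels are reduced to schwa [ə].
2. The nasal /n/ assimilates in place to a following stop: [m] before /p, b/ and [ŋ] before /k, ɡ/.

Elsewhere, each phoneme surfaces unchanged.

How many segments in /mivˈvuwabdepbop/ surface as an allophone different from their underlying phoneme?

4

Segments that undergo a rule: /i/ → [ə] (rule 1); /a/ → [ə] (rule 1); /e/ → [ə] (rule 1); /o/ → [ə] (rule 1).
All other segments surface unchanged.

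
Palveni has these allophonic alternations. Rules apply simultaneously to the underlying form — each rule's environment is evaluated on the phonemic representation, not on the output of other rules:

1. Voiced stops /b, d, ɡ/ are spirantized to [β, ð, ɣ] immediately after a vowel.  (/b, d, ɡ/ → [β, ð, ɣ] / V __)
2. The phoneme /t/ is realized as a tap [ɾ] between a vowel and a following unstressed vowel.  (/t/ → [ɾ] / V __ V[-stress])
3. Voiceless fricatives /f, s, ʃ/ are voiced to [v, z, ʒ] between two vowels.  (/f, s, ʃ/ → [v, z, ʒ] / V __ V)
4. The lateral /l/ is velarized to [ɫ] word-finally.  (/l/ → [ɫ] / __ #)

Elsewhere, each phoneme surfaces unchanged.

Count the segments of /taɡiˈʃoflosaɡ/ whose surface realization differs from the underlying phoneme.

Segments that undergo a rule: /ɡ/ → [ɣ] (rule 1); /ʃ/ → [ʒ] (rule 3); /s/ → [z] (rule 3); /ɡ/ → [ɣ] (rule 1).
All other segments surface unchanged.

4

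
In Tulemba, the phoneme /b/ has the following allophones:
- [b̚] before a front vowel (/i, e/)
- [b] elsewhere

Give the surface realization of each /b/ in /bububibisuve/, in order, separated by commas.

Occurrence 1 (position 1): no conditioning environment matches → elsewhere allophone [b].
Occurrence 2 (position 3): no conditioning environment matches → elsewhere allophone [b].
Occurrence 3 (position 5): before a front vowel (/i, e/) → [b̚].
Occurrence 4 (position 7): before a front vowel (/i, e/) → [b̚].

[b], [b], [b̚], [b̚]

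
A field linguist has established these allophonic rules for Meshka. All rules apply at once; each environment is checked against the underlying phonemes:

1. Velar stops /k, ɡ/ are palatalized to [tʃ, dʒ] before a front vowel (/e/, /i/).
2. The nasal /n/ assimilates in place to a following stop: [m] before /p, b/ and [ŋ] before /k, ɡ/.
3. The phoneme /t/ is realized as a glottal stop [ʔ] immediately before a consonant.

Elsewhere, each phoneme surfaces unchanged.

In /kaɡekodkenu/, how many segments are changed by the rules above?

2

Segments that undergo a rule: /ɡ/ → [dʒ] (rule 1); /k/ → [tʃ] (rule 1).
All other segments surface unchanged.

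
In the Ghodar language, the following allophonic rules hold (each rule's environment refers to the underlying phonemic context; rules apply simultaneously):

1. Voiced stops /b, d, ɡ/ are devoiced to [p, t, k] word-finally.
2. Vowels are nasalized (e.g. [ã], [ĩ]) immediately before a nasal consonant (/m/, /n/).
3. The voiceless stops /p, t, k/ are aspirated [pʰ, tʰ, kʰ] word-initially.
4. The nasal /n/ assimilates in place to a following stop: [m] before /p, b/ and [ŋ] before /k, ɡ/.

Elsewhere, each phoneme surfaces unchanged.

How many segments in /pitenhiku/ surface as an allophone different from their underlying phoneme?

2

Segments that undergo a rule: /p/ → [pʰ] (rule 3); /e/ → [ẽ] (rule 2).
All other segments surface unchanged.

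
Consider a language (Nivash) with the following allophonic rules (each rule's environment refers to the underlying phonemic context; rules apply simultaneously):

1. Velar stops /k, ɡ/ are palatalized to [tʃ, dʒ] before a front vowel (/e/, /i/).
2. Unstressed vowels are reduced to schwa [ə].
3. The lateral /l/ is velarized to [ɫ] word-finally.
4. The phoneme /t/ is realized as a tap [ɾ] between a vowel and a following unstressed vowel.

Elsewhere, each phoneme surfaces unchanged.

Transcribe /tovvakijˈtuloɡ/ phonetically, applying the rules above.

[təvvətʃəjˈtuləɡ]

/t/ (word-initial) fails the environment for rule 4, so it stays [t].
/o/ (between /t/ and /v/) occurs in an unstressed syllable → [ə] by rule 2.
/v/ (between /o/ and /v/) is unaffected → [v].
/v/ stays [v].
/a/ (between /v/ and /k/): in an unstressed syllable, so rule 2 applies → [ə].
/k/ (between /a/ and /i/) occurs before a front vowel → [tʃ] by rule 1.
/i/ (between /k/ and /j/) occurs in an unstressed syllable → [ə] by rule 2.
/j/ — not in any rule's target class → [j].
/t/ (between /j/ and /u/): rule 4 targets it, but not between a vowel and a following unstressed vowel → unchanged [t].
/u/ (between /t/ and /l/) fails the environment for rule 2, so it stays [u].
/l/ (between /u/ and /o/) fails the environment for rule 3, so it stays [l].
/o/ (between /l/ and /ɡ/): in an unstressed syllable, so rule 2 applies → [ə].
/ɡ/ (word-final): rule 1 targets it, but not before a front vowel → unchanged [ɡ].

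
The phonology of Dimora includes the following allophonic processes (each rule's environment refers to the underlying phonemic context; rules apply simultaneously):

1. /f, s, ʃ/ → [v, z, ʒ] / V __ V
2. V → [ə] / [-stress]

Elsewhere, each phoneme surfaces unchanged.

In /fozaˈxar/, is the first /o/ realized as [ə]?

Yes

/o/ — between /f/ and /z/, in an unstressed syllable — surfaces as [ə] (rule 2).
The actual realization is [ə], which matches [ə].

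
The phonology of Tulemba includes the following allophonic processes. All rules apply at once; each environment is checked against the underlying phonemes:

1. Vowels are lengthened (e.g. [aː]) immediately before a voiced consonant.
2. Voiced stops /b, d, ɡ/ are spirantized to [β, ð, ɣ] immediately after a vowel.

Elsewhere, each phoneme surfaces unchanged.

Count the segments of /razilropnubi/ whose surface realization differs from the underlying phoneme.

4

Segments that undergo a rule: /a/ → [aː] (rule 1); /i/ → [iː] (rule 1); /u/ → [uː] (rule 1); /b/ → [β] (rule 2).
All other segments surface unchanged.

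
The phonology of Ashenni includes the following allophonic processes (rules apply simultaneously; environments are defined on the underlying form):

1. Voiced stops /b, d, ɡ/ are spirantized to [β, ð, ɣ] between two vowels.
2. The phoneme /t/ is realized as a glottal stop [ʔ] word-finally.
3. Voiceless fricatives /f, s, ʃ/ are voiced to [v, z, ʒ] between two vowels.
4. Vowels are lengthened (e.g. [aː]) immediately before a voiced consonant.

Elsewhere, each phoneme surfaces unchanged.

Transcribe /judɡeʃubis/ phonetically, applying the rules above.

/j/ (word-initial): no rule targets it → [j].
Rule 4 applies to /u/ (between /j/ and /d/: before a voiced consonant) → [uː].
/d/ (between /u/ and /ɡ/): rule 1 targets it, but not between two vowels → unchanged [d].
/ɡ/ — between /d/ and /e/; rule 1 does not apply here → [ɡ].
/e/ — between /ɡ/ and /ʃ/; rule 4 does not apply here → [e].
Rule 3 applies to /ʃ/ (between /e/ and /u/: between two vowels) → [ʒ].
/u/ — between /ʃ/ and /b/, before a voiced consonant — surfaces as [uː] (rule 4).
/b/ (between /u/ and /i/): between two vowels, so rule 1 applies → [β].
/i/ (between /b/ and /s/) fails the environment for rule 4, so it stays [i].
/s/ (word-final): rule 3 targets it, but not between two vowels → unchanged [s].

[juːdɡeʒuːβis]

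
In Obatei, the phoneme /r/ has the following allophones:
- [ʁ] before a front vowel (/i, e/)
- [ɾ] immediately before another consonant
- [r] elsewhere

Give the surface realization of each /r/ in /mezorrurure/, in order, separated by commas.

Occurrence 1 (position 5): immediately before another consonant → [ɾ].
Occurrence 2 (position 6): no conditioning environment matches → elsewhere allophone [r].
Occurrence 3 (position 8): no conditioning environment matches → elsewhere allophone [r].
Occurrence 4 (position 10): before a front vowel (/i, e/) → [ʁ].

[ɾ], [r], [r], [ʁ]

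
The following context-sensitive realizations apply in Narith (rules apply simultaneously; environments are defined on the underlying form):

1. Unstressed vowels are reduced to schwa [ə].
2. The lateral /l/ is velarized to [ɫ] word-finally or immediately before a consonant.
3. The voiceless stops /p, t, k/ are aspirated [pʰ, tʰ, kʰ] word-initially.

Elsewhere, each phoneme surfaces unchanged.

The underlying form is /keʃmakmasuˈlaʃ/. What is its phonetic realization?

[kʰəʃməkməsəˈlaʃ]

/k/ (word-initial): word-initially, so rule 3 applies → [kʰ].
/e/ meets the environment for rule 1 (in an unstressed syllable) → [ə].
/ʃ/ — not in any rule's target class → [ʃ].
/m/ — not in any rule's target class → [m].
/a/ (between /m/ and /k/): in an unstressed syllable, so rule 1 applies → [ə].
/k/ (between /a/ and /m/) fails the environment for rule 3, so it stays [k].
/m/ stays [m].
/a/ (between /m/ and /s/) occurs in an unstressed syllable → [ə] by rule 1.
/s/ (between /a/ and /u/): no rule targets it → [s].
/u/ — between /s/ and /l/, in an unstressed syllable — surfaces as [ə] (rule 1).
/l/ — between /u/ and /a/; rule 2 does not apply here → [l].
/a/ (between /l/ and /ʃ/) is in the target of rule 1 but the environment (in an unstressed syllable) is not met → [a].
/ʃ/ stays [ʃ].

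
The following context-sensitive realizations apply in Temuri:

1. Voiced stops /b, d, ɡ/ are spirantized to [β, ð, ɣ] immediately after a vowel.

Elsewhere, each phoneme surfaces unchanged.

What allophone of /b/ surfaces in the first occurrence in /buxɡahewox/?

[b]

/b/ (word-initial): rule 1 targets it, but not immediately after a vowel → unchanged [b].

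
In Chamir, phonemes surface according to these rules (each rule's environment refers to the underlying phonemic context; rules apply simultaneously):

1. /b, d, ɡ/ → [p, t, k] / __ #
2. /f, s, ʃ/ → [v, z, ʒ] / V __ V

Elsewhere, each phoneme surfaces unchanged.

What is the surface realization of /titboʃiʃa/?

/t/ (word-initial) is unaffected → [t].
/i/ (between /t/ and /t/) is unaffected → [i].
/t/ (between /i/ and /b/) is unaffected → [t].
/b/ (between /t/ and /o/) fails the environment for rule 1, so it stays [b].
/o/ — not in any rule's target class → [o].
/ʃ/ (between /o/ and /i/) occurs between two vowels → [ʒ] by rule 2.
/i/ (between /ʃ/ and /ʃ/): no rule targets it → [i].
/ʃ/ (between /i/ and /a/) occurs between two vowels → [ʒ] by rule 2.
/a/ (word-final) is unaffected → [a].

[titboʒiʒa]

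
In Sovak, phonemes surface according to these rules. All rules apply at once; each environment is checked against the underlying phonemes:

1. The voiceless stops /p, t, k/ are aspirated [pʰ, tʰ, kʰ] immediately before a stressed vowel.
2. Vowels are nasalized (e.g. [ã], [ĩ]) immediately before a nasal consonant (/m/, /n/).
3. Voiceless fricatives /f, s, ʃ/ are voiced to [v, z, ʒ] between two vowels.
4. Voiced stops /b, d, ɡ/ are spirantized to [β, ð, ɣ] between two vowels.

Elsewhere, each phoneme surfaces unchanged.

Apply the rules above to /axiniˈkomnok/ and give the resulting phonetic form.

/a/ (word-initial) fails the environment for rule 2, so it stays [a].
/x/ stays [x].
/i/ (between /x/ and /n/) occurs before a nasal consonant → [ĩ] by rule 2.
/n/ (between /i/ and /i/): no rule targets it → [n].
/i/ (between /n/ and /k/): rule 2 targets it, but not before a nasal consonant → unchanged [i].
/k/ (between /i/ and /o/): immediately before a stressed vowel, so rule 1 applies → [kʰ].
/o/ (between /k/ and /m/): before a nasal consonant, so rule 2 applies → [õ].
/m/ (between /o/ and /n/): no rule targets it → [m].
/n/ (between /m/ and /o/) is unaffected → [n].
/o/ — between /n/ and /k/; rule 2 does not apply here → [o].
/k/ (word-final) is in the target of rule 1 but the environment (immediately before a stressed vowel) is not met → [k].

[axĩniˈkʰõmnok]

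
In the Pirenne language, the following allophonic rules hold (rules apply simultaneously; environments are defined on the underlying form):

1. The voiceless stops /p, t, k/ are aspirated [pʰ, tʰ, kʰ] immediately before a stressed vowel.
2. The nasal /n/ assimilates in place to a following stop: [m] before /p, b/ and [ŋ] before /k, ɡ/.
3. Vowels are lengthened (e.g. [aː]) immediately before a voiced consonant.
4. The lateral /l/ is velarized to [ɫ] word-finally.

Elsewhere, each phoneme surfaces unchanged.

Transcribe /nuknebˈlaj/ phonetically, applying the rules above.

/n/ (word-initial) is in the target of rule 2 but the environment (before a labial or velar stop) is not met → [n].
/u/ (between /n/ and /k/): rule 3 targets it, but not before a voiced consonant → unchanged [u].
/k/ (between /u/ and /n/) fails the environment for rule 1, so it stays [k].
/n/ (between /k/ and /e/): rule 2 targets it, but not before a labial or velar stop → unchanged [n].
/e/ (between /n/ and /b/) occurs before a voiced consonant → [eː] by rule 3.
/b/ stays [b].
/l/ (between /b/ and /a/) fails the environment for rule 4, so it stays [l].
/a/ — between /l/ and /j/, before a voiced consonant — surfaces as [aː] (rule 3).
/j/ — not in any rule's target class → [j].

[nukneːbˈlaːj]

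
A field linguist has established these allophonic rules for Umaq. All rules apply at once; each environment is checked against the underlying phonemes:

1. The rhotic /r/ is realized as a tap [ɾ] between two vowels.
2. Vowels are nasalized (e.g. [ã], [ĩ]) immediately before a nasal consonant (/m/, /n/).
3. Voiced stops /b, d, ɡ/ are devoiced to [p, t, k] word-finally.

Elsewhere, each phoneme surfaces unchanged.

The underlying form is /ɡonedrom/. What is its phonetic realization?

[ɡõnedrõm]

/ɡ/ (word-initial) fails the environment for rule 3, so it stays [ɡ].
Rule 2 applies to /o/ (between /ɡ/ and /n/: before a nasal consonant) → [õ].
/e/ — between /n/ and /d/; rule 2 does not apply here → [e].
/d/ (between /e/ and /r/): rule 3 targets it, but not word-finally → unchanged [d].
/r/ (between /d/ and /o/) fails the environment for rule 1, so it stays [r].
/o/ (between /r/ and /m/) occurs before a nasal consonant → [õ] by rule 2.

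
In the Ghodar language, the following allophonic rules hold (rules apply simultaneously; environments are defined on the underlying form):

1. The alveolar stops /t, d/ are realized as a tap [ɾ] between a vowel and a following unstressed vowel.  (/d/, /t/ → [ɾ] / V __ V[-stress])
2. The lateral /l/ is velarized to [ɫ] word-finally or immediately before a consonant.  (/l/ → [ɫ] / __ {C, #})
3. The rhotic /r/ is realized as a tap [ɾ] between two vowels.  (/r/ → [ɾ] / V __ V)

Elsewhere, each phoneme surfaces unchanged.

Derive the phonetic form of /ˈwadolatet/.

/w/ stays [w].
/a/ (between /w/ and /d/): no rule targets it → [a].
/d/ (between /a/ and /o/): between a vowel and a following unstressed vowel, so rule 1 applies → [ɾ].
/o/ (between /d/ and /l/): no rule targets it → [o].
/l/ (between /o/ and /a/): rule 2 targets it, but not word-finally or immediately before a consonant → unchanged [l].
/a/ (between /l/ and /t/): no rule targets it → [a].
Rule 1 applies to /t/ (between /a/ and /e/: between a vowel and a following unstressed vowel) → [ɾ].
/e/ — not in any rule's target class → [e].
/t/ (word-final): rule 1 targets it, but not between a vowel and a following unstressed vowel → unchanged [t].

[ˈwaɾolaɾet]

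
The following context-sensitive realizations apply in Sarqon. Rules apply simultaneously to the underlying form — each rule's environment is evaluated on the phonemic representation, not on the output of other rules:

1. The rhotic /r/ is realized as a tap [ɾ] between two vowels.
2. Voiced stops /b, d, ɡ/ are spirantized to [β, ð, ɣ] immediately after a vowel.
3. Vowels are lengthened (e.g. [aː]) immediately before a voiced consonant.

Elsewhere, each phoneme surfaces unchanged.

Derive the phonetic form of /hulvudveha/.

[huːlvuːðveha]

/h/ — not in any rule's target class → [h].
/u/ (between /h/ and /l/) occurs before a voiced consonant → [uː] by rule 3.
/l/ (between /u/ and /v/): no rule targets it → [l].
/v/ (between /l/ and /u/): no rule targets it → [v].
/u/ (between /v/ and /d/) occurs before a voiced consonant → [uː] by rule 3.
/d/ (between /u/ and /v/) occurs immediately after a vowel → [ð] by rule 2.
/v/ — not in any rule's target class → [v].
/e/ (between /v/ and /h/) fails the environment for rule 3, so it stays [e].
/h/ — not in any rule's target class → [h].
/a/ (word-final) is in the target of rule 3 but the environment (before a voiced consonant) is not met → [a].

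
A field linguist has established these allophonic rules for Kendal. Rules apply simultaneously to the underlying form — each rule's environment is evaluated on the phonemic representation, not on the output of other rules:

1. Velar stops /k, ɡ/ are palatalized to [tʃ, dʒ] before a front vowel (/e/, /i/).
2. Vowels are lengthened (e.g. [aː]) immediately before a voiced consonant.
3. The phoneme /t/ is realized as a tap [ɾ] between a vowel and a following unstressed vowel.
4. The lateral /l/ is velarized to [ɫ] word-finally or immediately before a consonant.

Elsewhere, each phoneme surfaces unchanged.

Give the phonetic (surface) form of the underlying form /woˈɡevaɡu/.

/w/ (word-initial): no rule targets it → [w].
Rule 2 applies to /o/ (between /w/ and /ɡ/: before a voiced consonant) → [oː].
/ɡ/ (between /o/ and /e/) occurs before a front vowel → [dʒ] by rule 1.
/e/ (between /ɡ/ and /v/) occurs before a voiced consonant → [eː] by rule 2.
/v/ — not in any rule's target class → [v].
Rule 2 applies to /a/ (between /v/ and /ɡ/: before a voiced consonant) → [aː].
/ɡ/ (between /a/ and /u/): rule 1 targets it, but not before a front vowel → unchanged [ɡ].
/u/ — word-final; rule 2 does not apply here → [u].

[woːˈdʒeːvaːɡu]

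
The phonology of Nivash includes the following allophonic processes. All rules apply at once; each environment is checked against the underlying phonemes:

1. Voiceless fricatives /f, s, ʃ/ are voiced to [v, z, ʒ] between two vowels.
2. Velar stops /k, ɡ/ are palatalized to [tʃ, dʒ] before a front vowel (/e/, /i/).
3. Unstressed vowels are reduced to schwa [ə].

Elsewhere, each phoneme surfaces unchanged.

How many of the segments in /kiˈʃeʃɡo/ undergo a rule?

Segments that undergo a rule: /k/ → [tʃ] (rule 2); /i/ → [ə] (rule 3); /ʃ/ → [ʒ] (rule 1); /o/ → [ə] (rule 3).
All other segments surface unchanged.

4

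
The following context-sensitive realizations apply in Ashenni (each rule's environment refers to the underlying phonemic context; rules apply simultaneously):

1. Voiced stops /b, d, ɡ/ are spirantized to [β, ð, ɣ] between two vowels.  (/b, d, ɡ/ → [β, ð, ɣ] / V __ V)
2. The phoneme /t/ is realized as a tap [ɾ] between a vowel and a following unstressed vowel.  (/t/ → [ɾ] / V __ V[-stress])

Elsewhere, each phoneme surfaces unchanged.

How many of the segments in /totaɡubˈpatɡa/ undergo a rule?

2

Segments that undergo a rule: /t/ → [ɾ] (rule 2); /ɡ/ → [ɣ] (rule 1).
All other segments surface unchanged.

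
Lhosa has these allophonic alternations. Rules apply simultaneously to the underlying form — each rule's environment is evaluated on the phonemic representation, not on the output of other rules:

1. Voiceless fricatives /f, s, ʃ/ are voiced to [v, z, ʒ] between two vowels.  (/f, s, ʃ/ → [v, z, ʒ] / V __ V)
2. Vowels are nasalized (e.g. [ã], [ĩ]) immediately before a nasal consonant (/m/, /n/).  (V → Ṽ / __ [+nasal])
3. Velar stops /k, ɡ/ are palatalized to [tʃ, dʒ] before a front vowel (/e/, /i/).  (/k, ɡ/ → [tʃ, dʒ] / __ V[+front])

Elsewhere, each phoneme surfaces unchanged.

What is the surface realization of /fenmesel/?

/f/ (word-initial) fails the environment for rule 1, so it stays [f].
/e/ (between /f/ and /n/) occurs before a nasal consonant → [ẽ] by rule 2.
/n/ (between /e/ and /m/) is unaffected → [n].
/m/ (between /n/ and /e/) is unaffected → [m].
/e/ (between /m/ and /s/): rule 2 targets it, but not before a nasal consonant → unchanged [e].
/s/ — between /e/ and /e/, between two vowels — surfaces as [z] (rule 1).
/e/ (between /s/ and /l/): rule 2 targets it, but not before a nasal consonant → unchanged [e].
/l/ (word-final) is unaffected → [l].

[fẽnmezel]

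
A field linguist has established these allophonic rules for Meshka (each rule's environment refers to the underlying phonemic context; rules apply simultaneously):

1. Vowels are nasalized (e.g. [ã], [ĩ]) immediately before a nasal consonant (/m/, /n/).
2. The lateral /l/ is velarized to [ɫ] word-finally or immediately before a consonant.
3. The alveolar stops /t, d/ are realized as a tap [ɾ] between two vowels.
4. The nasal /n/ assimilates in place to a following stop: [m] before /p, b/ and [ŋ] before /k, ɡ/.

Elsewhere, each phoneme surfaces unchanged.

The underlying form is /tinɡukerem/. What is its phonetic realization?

[tĩŋɡukerẽm]

/t/ (word-initial) fails the environment for rule 3, so it stays [t].
/i/ (between /t/ and /n/): before a nasal consonant, so rule 1 applies → [ĩ].
/n/ — between /i/ and /ɡ/, before a labial or velar stop — surfaces as [ŋ] (rule 4).
/ɡ/ (between /n/ and /u/): no rule targets it → [ɡ].
/u/ (between /ɡ/ and /k/) fails the environment for rule 1, so it stays [u].
/k/ (between /u/ and /e/): no rule targets it → [k].
/e/ (between /k/ and /r/) is in the target of rule 1 but the environment (before a nasal consonant) is not met → [e].
/r/ (between /e/ and /e/) is unaffected → [r].
/e/ (between /r/ and /m/) occurs before a nasal consonant → [ẽ] by rule 1.
/m/ (word-final) is unaffected → [m].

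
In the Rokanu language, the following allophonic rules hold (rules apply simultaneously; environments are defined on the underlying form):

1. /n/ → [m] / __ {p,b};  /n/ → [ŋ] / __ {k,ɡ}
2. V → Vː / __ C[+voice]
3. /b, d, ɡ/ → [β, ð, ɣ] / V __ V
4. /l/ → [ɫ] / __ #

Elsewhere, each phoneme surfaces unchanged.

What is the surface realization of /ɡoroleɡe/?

/ɡ/ (word-initial) fails the environment for rule 3, so it stays [ɡ].
/o/ — between /ɡ/ and /r/, before a voiced consonant — surfaces as [oː] (rule 2).
/r/ — not in any rule's target class → [r].
Rule 2 applies to /o/ (between /r/ and /l/: before a voiced consonant) → [oː].
/l/ (between /o/ and /e/) is in the target of rule 4 but the environment (word-finally) is not met → [l].
/e/ (between /l/ and /ɡ/): before a voiced consonant, so rule 2 applies → [eː].
/ɡ/ meets the environment for rule 3 (between two vowels) → [ɣ].
/e/ — word-final; rule 2 does not apply here → [e].

[ɡoːroːleːɣe]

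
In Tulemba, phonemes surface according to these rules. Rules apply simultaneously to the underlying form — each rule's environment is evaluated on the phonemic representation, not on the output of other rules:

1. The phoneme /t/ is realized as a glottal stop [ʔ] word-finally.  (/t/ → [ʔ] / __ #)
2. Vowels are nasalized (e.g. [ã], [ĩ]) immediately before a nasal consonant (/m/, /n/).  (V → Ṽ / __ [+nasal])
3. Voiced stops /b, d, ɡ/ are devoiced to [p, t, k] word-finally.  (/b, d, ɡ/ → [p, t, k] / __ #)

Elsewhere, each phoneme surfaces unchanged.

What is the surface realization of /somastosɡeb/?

[sõmastosɡep]

/o/ (between /s/ and /m/): before a nasal consonant, so rule 2 applies → [õ].
/a/ (between /m/ and /s/) fails the environment for rule 2, so it stays [a].
/t/ (between /s/ and /o/) is in the target of rule 1 but the environment (word-finally) is not met → [t].
/o/ (between /t/ and /s/) fails the environment for rule 2, so it stays [o].
/ɡ/ — between /s/ and /e/; rule 3 does not apply here → [ɡ].
/e/ (between /ɡ/ and /b/) is in the target of rule 2 but the environment (before a nasal consonant) is not met → [e].
/b/ (word-final): word-finally, so rule 3 applies → [p].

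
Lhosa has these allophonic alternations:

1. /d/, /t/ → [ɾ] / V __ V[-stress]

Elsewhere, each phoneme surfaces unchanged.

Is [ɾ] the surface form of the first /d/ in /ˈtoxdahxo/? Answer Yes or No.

/d/ — between /x/ and /a/; rule 1 does not apply here → [d].
The actual realization is [d], not [ɾ].

No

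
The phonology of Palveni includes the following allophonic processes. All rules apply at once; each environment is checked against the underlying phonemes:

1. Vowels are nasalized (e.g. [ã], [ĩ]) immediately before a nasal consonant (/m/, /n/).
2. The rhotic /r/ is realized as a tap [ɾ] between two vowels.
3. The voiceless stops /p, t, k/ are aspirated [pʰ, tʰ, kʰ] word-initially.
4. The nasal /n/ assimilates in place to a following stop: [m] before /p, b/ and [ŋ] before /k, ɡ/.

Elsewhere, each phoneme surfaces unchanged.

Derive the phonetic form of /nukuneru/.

/n/ (word-initial) fails the environment for rule 4, so it stays [n].
/u/ — between /n/ and /k/; rule 1 does not apply here → [u].
/k/ (between /u/ and /u/) fails the environment for rule 3, so it stays [k].
/u/ — between /k/ and /n/, before a nasal consonant — surfaces as [ũ] (rule 1).
/n/ (between /u/ and /e/): rule 4 targets it, but not before a labial or velar stop → unchanged [n].
/e/ — between /n/ and /r/; rule 1 does not apply here → [e].
/r/ meets the environment for rule 2 (between two vowels) → [ɾ].
/u/ (word-final): rule 1 targets it, but not before a nasal consonant → unchanged [u].

[nukũneɾu]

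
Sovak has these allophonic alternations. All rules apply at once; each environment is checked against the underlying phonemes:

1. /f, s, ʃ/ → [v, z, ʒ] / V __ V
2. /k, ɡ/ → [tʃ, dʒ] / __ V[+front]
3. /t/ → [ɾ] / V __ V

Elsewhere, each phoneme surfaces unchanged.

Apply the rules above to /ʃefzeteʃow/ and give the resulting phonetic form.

[ʃefzeɾeʒow]

/ʃ/ (word-initial) is in the target of rule 1 but the environment (between two vowels) is not met → [ʃ].
/f/ (between /e/ and /z/): rule 1 targets it, but not between two vowels → unchanged [f].
/t/ meets the environment for rule 3 (between two vowels) → [ɾ].
Rule 1 applies to /ʃ/ (between /e/ and /o/: between two vowels) → [ʒ].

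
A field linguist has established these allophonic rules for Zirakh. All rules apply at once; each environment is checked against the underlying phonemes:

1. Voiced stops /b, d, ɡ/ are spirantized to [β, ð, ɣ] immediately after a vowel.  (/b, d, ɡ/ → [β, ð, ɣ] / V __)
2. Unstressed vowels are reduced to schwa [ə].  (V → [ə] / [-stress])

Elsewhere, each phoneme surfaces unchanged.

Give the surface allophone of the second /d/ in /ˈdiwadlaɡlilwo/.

Rule 1 applies to /d/ (between /a/ and /l/: immediately after a vowel) → [ð].

[ð]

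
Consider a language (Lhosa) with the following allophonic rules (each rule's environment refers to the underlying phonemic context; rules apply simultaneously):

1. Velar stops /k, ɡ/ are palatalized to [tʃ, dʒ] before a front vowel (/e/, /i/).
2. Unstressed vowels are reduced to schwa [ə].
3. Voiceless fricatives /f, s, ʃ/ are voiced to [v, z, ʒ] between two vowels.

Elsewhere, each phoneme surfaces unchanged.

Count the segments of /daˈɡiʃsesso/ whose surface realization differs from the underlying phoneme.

4

Segments that undergo a rule: /a/ → [ə] (rule 2); /ɡ/ → [dʒ] (rule 1); /e/ → [ə] (rule 2); /o/ → [ə] (rule 2).
All other segments surface unchanged.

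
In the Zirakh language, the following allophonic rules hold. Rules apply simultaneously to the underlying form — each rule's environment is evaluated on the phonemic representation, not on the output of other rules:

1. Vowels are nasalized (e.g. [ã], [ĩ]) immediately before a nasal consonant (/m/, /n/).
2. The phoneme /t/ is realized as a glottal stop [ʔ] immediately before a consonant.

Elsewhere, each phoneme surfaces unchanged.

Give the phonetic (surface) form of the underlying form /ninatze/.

[nĩnaʔze]

/i/ (between /n/ and /n/): before a nasal consonant, so rule 1 applies → [ĩ].
/a/ (between /n/ and /t/): rule 1 targets it, but not before a nasal consonant → unchanged [a].
/t/ (between /a/ and /z/): immediately before a consonant, so rule 2 applies → [ʔ].
/e/ — word-final; rule 1 does not apply here → [e].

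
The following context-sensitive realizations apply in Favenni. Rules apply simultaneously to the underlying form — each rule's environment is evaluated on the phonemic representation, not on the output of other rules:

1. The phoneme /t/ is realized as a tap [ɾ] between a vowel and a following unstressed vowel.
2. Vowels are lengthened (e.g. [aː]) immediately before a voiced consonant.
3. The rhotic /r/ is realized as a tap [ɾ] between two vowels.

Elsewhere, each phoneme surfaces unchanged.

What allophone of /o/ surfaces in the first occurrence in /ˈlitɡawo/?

[o]

/o/ (word-final) fails the environment for rule 2, so it stays [o].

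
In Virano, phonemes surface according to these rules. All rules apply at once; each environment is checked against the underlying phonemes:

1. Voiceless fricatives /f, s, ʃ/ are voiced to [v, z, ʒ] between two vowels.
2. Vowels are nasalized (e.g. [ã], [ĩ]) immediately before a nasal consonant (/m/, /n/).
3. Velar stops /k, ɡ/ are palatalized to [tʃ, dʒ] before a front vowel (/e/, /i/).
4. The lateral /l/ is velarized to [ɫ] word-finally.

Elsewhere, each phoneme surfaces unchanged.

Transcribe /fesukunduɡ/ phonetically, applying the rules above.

/f/ (word-initial): rule 1 targets it, but not between two vowels → unchanged [f].
/e/ — between /f/ and /s/; rule 2 does not apply here → [e].
/s/ meets the environment for rule 1 (between two vowels) → [z].
/u/ (between /s/ and /k/) fails the environment for rule 2, so it stays [u].
/k/ — between /u/ and /u/; rule 3 does not apply here → [k].
/u/ — between /k/ and /n/, before a nasal consonant — surfaces as [ũ] (rule 2).
/n/ (between /u/ and /d/): no rule targets it → [n].
/d/ stays [d].
/u/ (between /d/ and /ɡ/): rule 2 targets it, but not before a nasal consonant → unchanged [u].
/ɡ/ (word-final): rule 3 targets it, but not before a front vowel → unchanged [ɡ].

[fezukũnduɡ]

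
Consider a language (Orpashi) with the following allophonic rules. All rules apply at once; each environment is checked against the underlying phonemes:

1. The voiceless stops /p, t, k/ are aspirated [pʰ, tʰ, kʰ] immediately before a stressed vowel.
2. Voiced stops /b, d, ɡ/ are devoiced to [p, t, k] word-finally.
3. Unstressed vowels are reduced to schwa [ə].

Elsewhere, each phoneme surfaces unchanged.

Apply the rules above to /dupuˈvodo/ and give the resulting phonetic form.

/d/ (word-initial) fails the environment for rule 2, so it stays [d].
/u/ meets the environment for rule 3 (in an unstressed syllable) → [ə].
/p/ (between /u/ and /u/) is in the target of rule 1 but the environment (immediately before a stressed vowel) is not met → [p].
/u/ meets the environment for rule 3 (in an unstressed syllable) → [ə].
/o/ (between /v/ and /d/) is in the target of rule 3 but the environment (in an unstressed syllable) is not met → [o].
/d/ (between /o/ and /o/) is in the target of rule 2 but the environment (word-finally) is not met → [d].
/o/ (word-final): in an unstressed syllable, so rule 3 applies → [ə].

[dəpəˈvodə]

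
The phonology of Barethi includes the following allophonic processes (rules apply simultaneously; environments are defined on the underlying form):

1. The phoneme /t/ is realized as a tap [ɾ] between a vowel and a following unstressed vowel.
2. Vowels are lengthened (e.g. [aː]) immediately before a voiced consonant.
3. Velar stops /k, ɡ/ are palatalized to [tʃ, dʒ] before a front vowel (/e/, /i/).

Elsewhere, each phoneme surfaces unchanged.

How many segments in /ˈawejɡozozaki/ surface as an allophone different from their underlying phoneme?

Segments that undergo a rule: /a/ → [aː] (rule 2); /e/ → [eː] (rule 2); /o/ → [oː] (rule 2); /o/ → [oː] (rule 2); /k/ → [tʃ] (rule 3).
All other segments surface unchanged.

5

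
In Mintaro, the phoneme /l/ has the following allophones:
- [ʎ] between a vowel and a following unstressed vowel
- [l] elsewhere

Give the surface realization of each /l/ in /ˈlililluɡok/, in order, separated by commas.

Occurrence 1 (position 1): no conditioning environment matches → elsewhere allophone [l].
Occurrence 2 (position 3): between a vowel and a following unstressed vowel → [ʎ].
Occurrence 3 (position 5): no conditioning environment matches → elsewhere allophone [l].
Occurrence 4 (position 6): no conditioning environment matches → elsewhere allophone [l].

[l], [ʎ], [l], [l]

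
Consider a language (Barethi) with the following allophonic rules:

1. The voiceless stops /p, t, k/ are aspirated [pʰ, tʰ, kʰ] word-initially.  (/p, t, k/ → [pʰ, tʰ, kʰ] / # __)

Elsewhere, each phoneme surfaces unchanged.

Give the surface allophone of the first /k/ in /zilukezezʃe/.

/k/ (between /u/ and /e/) is in the target of rule 1 but the environment (word-initially) is not met → [k].

[k]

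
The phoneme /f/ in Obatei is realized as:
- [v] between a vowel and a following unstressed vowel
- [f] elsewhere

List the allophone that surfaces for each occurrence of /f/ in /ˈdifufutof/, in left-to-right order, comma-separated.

[v], [v], [f]

Occurrence 1 (position 3): between a vowel and a following unstressed vowel → [v].
Occurrence 2 (position 5): between a vowel and a following unstressed vowel → [v].
Occurrence 3 (position 9): no conditioning environment matches → elsewhere allophone [f].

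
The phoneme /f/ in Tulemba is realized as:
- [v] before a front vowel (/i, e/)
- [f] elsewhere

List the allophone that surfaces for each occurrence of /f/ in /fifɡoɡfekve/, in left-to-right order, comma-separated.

[v], [f], [v]

Occurrence 1 (position 1): before a front vowel (/i, e/) → [v].
Occurrence 2 (position 3): no conditioning environment matches → elsewhere allophone [f].
Occurrence 3 (position 7): before a front vowel (/i, e/) → [v].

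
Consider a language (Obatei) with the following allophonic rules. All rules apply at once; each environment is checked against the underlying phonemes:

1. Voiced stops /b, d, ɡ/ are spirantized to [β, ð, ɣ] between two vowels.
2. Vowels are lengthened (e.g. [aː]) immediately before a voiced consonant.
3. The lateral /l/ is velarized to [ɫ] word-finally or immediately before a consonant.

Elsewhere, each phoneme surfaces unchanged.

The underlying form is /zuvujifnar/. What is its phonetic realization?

[zuːvuːjifnaːr]

/z/ (word-initial): no rule targets it → [z].
/u/ (between /z/ and /v/) occurs before a voiced consonant → [uː] by rule 2.
/v/ stays [v].
/u/ — between /v/ and /j/, before a voiced consonant — surfaces as [uː] (rule 2).
/j/ (between /u/ and /i/) is unaffected → [j].
/i/ (between /j/ and /f/) fails the environment for rule 2, so it stays [i].
/f/ stays [f].
/n/ — not in any rule's target class → [n].
/a/ (between /n/ and /r/) occurs before a voiced consonant → [aː] by rule 2.
/r/ (word-final): no rule targets it → [r].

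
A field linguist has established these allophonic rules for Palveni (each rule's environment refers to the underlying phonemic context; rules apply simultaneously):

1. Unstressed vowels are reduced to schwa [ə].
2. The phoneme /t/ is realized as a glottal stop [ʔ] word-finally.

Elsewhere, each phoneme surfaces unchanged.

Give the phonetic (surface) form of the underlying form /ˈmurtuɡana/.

/m/ — not in any rule's target class → [m].
/u/ (between /m/ and /r/) fails the environment for rule 1, so it stays [u].
/r/ (between /u/ and /t/): no rule targets it → [r].
/t/ — between /r/ and /u/; rule 2 does not apply here → [t].
/u/ (between /t/ and /ɡ/): in an unstressed syllable, so rule 1 applies → [ə].
/ɡ/ — not in any rule's target class → [ɡ].
Rule 1 applies to /a/ (between /ɡ/ and /n/: in an unstressed syllable) → [ə].
/n/ stays [n].
/a/ — word-final, in an unstressed syllable — surfaces as [ə] (rule 1).

[ˈmurtəɡənə]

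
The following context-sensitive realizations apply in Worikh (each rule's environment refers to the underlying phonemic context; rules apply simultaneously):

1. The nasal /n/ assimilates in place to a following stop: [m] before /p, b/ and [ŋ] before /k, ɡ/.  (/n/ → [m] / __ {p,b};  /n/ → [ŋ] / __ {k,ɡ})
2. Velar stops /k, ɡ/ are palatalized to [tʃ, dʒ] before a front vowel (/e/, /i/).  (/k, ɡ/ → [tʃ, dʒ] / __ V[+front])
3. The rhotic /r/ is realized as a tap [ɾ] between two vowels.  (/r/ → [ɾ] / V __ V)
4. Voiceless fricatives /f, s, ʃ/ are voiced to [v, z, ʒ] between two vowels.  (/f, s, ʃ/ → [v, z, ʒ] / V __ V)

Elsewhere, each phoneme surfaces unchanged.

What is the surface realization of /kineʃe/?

Rule 2 applies to /k/ (word-initial: before a front vowel) → [tʃ].
/i/ (between /k/ and /n/) is unaffected → [i].
/n/ (between /i/ and /e/) is in the target of rule 1 but the environment (before a labial or velar stop) is not met → [n].
/e/ (between /n/ and /ʃ/) is unaffected → [e].
/ʃ/ (between /e/ and /e/) occurs between two vowels → [ʒ] by rule 4.
/e/ — not in any rule's target class → [e].

[tʃineʒe]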